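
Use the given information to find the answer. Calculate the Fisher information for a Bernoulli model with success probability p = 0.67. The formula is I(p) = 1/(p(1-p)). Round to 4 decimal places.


For Bernoulli(p), Fisher information is I(p) = 1/(p*(1-p)).
p = 0.67, 1-p = 0.33.
p*(1-p) = 0.2211.
I(p) = 1/0.2211 = 4.5228

4.5228


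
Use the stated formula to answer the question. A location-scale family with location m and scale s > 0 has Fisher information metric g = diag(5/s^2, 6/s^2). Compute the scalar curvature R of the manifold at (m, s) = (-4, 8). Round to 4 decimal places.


The metric has the form g = (A dm^2 + B ds^2)/s^2 with A = 5, B = 6.
Substitute u = sqrt(A/B)*m: g = B*(du^2 + ds^2)/s^2, i.e. B times the
Poincare upper half-plane metric, which has constant Gaussian curvature -1.
Scaling a 2D metric by a constant c divides the Gaussian curvature by c,
so K = -1/B = -1/(6) = -0.1667 everywhere (the point (m, s) = (-4, 8) is irrelevant:
the curvature is constant).
Scalar curvature in dimension 2: R = 2K = -2/(6) = -0.3333.

-0.3333


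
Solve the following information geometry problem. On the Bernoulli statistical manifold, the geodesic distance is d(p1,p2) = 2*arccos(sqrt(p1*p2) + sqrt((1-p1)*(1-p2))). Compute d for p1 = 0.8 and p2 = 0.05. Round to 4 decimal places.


Geodesic distance on Bernoulli manifold:
d(p1,p2) = 2*arccos(sqrt(p1*p2) + sqrt((1-p1)*(1-p2))).
sqrt(p1*p2) = sqrt(0.8*0.05) = 0.2.
sqrt((1-p1)*(1-p2)) = sqrt(0.2*0.95) = 0.43589.
arg = 0.2 + 0.43589 = 0.63589.
d = 2*arccos(0.63589) = 1.7633

1.7633


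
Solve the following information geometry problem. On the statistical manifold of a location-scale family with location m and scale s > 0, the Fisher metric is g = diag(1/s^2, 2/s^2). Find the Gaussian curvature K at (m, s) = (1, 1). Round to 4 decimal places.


The metric has the form g = (A dm^2 + B ds^2)/s^2 with A = 1, B = 2.
Substitute u = sqrt(A/B)*m: g = B*(du^2 + ds^2)/s^2, i.e. B times the
Poincare upper half-plane metric, which has constant Gaussian curvature -1.
Scaling a 2D metric by a constant c divides the Gaussian curvature by c,
so K = -1/B = -1/(2) = -0.5000 everywhere (the point (m, s) = (1, 1) is irrelevant:
the curvature is constant).
The requested Gaussian curvature is K = -0.5000.

-0.5000


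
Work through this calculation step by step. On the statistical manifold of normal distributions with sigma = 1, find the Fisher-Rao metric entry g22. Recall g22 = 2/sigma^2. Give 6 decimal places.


For the 2-parameter normal family, the Fisher metric has:
  g11 = 1/sigma^2, g22 = 2/sigma^2.
sigma = 1, sigma^2 = 1.
g22 = 2.000000

2.000000


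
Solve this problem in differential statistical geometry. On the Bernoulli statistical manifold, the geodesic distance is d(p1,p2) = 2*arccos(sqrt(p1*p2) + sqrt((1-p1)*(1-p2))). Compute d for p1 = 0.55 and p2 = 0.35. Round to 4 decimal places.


Geodesic distance on Bernoulli manifold:
d(p1,p2) = 2*arccos(sqrt(p1*p2) + sqrt((1-p1)*(1-p2))).
sqrt(p1*p2) = sqrt(0.55*0.35) = 0.438748.
sqrt((1-p1)*(1-p2)) = sqrt(0.45*0.65) = 0.540833.
arg = 0.438748 + 0.540833 = 0.979581.
d = 2*arccos(0.979581) = 0.4049

0.4049


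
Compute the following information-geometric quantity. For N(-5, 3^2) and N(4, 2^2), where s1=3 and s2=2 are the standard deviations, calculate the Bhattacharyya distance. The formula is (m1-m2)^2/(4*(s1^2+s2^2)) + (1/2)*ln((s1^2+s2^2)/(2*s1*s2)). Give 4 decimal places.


Bhattacharyya distance between two Gaussians:
DB = (m1-m2)^2/(4*(s1^2+s2^2)) + (1/2)*ln((s1^2+s2^2)/(2*s1*s2)).
(m1-m2)^2 = (-9)^2 = 81.
s1^2+s2^2 = 9 + 4 = 13.
term1 = 81/52 = 1.557692.
term2 = 0.5*ln(13/12.0) = 0.040021.
DB = 1.557692 + 0.040021 = 1.5977

1.5977


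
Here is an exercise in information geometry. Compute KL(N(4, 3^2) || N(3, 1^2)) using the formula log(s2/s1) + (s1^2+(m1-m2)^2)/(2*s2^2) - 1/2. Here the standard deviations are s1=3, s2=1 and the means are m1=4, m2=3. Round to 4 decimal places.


KL divergence between normal distributions:
KL = log(s2/s1) + (s1^2 + (m1-m2)^2)/(2*s2^2) - 1/2.
log(1/3) = -1.098612.
(3^2 + (4-3)^2)/(2*1^2) = (9 + 1)/2 = 5.0.
KL = -1.098612 + 5.0 - 0.5 = 3.4014

3.4014


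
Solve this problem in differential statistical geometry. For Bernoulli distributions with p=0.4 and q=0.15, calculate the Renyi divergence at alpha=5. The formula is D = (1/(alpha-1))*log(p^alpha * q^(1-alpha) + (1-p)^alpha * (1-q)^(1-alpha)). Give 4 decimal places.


Renyi divergence of order alpha between Bernoulli distributions:
D = (1/(alpha-1))*log(p^alpha * q^(1-alpha) + (1-p)^alpha * (1-q)^(1-alpha)).
alpha = 5, p = 0.4, q = 0.15.
p^alpha * q^(1-alpha) = 0.4^5 * 0.15^-4 = 20.22716.
(1-p)^alpha * (1-q)^(1-alpha) = 0.6^5 * 0.85^-4 = 0.148964.
sum = 20.22716 + 0.148964 = 20.376124.
D = (1/4)*log(20.376124) = 0.7536

0.7536


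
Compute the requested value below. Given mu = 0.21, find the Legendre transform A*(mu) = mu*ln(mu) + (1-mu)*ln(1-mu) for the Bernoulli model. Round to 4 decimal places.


Legendre transform for Bernoulli:
A*(mu) = mu*log(mu) + (1-mu)*log(1-mu).
mu = 0.21, 1-mu = 0.79.
mu*log(mu) = 0.21*log(0.21) = -0.327736.
(1-mu)*log(1-mu) = 0.79*log(0.79) = -0.186221.
A* = -0.327736 + -0.186221 = -0.5140

-0.5140


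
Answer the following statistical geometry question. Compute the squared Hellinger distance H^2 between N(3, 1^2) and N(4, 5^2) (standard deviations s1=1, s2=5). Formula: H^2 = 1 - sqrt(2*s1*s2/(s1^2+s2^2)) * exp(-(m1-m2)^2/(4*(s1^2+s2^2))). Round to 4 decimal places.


Squared Hellinger distance for Gaussians:
H^2 = 1 - sqrt(2*s1*s2/(s1^2+s2^2)) * exp(-(m1-m2)^2/(4*(s1^2+s2^2))).
s1^2 = 1, s2^2 = 25, s1^2+s2^2 = 26.
sqrt(2*1*5/(26)) = 0.620174.
(m1-m2)^2 = (-1)^2 = 1.
exp(-1/(4*26)) = exp(-0.009615) = 0.990431.
H^2 = 1 - 0.620174*0.990431 = 0.3858

0.3858


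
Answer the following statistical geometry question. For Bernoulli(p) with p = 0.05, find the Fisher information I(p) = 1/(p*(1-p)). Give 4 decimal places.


For Bernoulli(p), Fisher information is I(p) = 1/(p*(1-p)).
p = 0.05, 1-p = 0.95.
p*(1-p) = 0.0475.
I(p) = 1/0.0475 = 21.0526

21.0526


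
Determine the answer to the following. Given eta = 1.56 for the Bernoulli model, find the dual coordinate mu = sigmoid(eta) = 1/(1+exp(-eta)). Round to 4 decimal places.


Dual coordinate (expectation parameter) for Bernoulli:
mu = 1/(1+exp(-eta)).
eta = 1.56.
exp(-eta) = exp(-1.56) = 0.210136.
mu = 1/(1+0.210136) = 0.8264

0.8264


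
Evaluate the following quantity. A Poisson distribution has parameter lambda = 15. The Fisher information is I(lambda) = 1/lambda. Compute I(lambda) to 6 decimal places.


Fisher information for Poisson: I(lambda) = 1/lambda.
lambda = 15.
I(lambda) = 1/15 = 0.066667

0.066667


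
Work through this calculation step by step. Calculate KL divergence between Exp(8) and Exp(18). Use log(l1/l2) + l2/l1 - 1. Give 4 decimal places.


KL divergence for exponential family:
KL = log(l1/l2) + l2/l1 - 1.
log(8/18) = -0.81093.
18/8 = 2.25.
KL = -0.81093 + 2.25 - 1 = 0.4391

0.4391


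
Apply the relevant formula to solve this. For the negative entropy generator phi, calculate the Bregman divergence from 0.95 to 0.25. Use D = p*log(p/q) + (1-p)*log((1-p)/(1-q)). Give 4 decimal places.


Bregman divergence with negative entropy generator:
D = p*log(p/q) + (1-p)*log((1-p)/(1-q)).
p = 0.95, q = 0.25.
p*log(p/q) = 0.95*log(0.95/0.25) = 1.268251.
(1-p)*log((1-p)/(1-q)) = 0.05*log(0.05/0.75) = -0.135403.
D = 1.268251 + -0.135403 = 1.1328

1.1328


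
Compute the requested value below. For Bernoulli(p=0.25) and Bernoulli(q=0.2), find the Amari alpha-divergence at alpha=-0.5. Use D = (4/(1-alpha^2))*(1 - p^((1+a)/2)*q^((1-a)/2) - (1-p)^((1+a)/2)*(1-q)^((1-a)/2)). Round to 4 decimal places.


Amari alpha-divergence:
D = (4/(1-alpha^2))*(1 - p^((1+a)/2)*q^((1-a)/2) - (1-p)^((1+a)/2)*(1-q)^((1-a)/2)).
alpha = -0.5, p = 0.25, q = 0.2.
e1 = (1+alpha)/2 = 0.25, e2 = (1-alpha)/2 = 0.75.
t1 = p^e1 * q^e2 = 0.25^0.25 * 0.2^0.75 = 0.211474.
t2 = (1-p)^e1 * (1-q)^e2 = 0.75^0.25 * 0.8^0.75 = 0.787196.
4/(1-alpha^2) = 5.333333.
D = 5.333333*(1 - 0.211474 - 0.787196) = 0.0071

0.0071


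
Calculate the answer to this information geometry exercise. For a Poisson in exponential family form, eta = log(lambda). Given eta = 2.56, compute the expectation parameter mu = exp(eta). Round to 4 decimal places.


Expectation parameter for Poisson exponential family:
mu = exp(eta).
eta = 2.56.
mu = exp(2.56) = 12.9358

12.9358


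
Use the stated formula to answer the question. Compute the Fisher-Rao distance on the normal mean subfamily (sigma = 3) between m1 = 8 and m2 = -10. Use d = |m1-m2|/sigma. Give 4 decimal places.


On the fixed-variance normal subfamily, geodesic distance = |m1-m2|/sigma.
|8 - -10| = 18.
sigma = 3.
d = 18/3 = 6.0000

6.0000


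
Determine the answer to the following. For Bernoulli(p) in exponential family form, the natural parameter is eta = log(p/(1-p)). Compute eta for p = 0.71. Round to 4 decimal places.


Natural parameter for Bernoulli: eta = log(p/(1-p)).
p = 0.71, 1-p = 0.29.
p/(1-p) = 2.448276.
eta = log(2.448276) = 0.8954

0.8954


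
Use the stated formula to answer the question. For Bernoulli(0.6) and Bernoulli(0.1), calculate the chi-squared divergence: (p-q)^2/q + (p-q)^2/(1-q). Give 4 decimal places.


Chi-squared divergence between Bernoulli distributions:
chi^2 = (p-q)^2/q + (p-q)^2/(1-q).
p = 0.6, q = 0.1, p-q = 0.5.
(p-q)^2 = 0.25.
term1 = 0.25/0.1 = 2.5.
term2 = 0.25/0.9 = 0.277778.
chi^2 = 2.5 + 0.277778 = 2.7778

2.7778


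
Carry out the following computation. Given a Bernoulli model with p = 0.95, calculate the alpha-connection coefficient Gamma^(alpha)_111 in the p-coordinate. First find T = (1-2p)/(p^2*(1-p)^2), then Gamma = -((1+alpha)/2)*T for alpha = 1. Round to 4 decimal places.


Skewness (Amari-Chentsov) tensor: T = (1-2p)/(p^2*(1-p)^2).
p = 0.95, 1-2p = -0.9, p^2 = 0.9025, (1-p)^2 = 0.0025.
T = -0.9/(0.9025 * 0.0025) = -398.891967.
In the p-coordinate, Gamma^(alpha) = Gamma^(0) - (alpha/2)*T with Gamma^(0) = (1/2)*g'(p) = -T/2,
so Gamma^(alpha) = -((1+alpha)/2)*T.
alpha = 1, -(1+alpha)/2 = -1.0.
Gamma = -1.0 * -398.891967 = 398.8920

398.8920


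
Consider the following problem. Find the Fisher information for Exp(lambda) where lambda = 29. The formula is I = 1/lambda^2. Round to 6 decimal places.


Fisher information for exponential: I(lambda) = 1/lambda^2.
lambda = 29, lambda^2 = 841.
I = 1/841 = 0.001189

0.001189


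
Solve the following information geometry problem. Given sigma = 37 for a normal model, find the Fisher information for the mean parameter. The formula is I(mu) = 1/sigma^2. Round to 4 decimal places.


The Fisher information for the mean of a normal distribution is I(mu) = 1/sigma^2.
sigma = 37, so sigma^2 = 1369.
I(mu) = 1/1369 = 0.0007

0.0007


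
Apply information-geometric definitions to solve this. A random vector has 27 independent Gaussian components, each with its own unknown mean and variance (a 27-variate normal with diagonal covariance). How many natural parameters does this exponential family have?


Exponential family dimension calculation:
Each univariate normal has two natural parameters (mu/sigma^2 and -1/(2 sigma^2)).
With 27 independent components, dim = 2 * 27 = 54.

54


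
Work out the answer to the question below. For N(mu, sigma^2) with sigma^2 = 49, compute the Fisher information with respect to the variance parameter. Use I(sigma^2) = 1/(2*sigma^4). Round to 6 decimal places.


Fisher information for variance: I(sigma^2) = 1/(2*sigma^4).
sigma^2 = 49, so sigma^4 = 2401.
I = 1/(2*2401) = 1/4802 = 0.000208

0.000208


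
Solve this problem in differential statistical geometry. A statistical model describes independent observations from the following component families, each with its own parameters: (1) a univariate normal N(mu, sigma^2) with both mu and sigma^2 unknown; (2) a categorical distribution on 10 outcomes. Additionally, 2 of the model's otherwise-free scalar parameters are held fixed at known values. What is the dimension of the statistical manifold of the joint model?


The dimension of a statistical manifold equals the number of free
(independent) real parameters of the model. For a product of independent
blocks the parameter counts add.
- normal (mu, sigma^2): 2.
- categorical on 10 outcomes (probabilities sum to 1): 10-1 = 9.
Total = 2 + 9 = 11.
2 parameter(s) fixed at known values: 11 - 2 = 9.
Dimension = 9

9


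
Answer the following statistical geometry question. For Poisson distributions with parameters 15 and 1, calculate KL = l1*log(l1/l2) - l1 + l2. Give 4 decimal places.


KL divergence for Poisson:
KL = l1*log(l1/l2) - l1 + l2.
l1 = 15, l2 = 1.
log(15/1) = 2.70805.
l1*log(l1/l2) = 15 * 2.70805 = 40.620753.
KL = 40.620753 - 15 + 1 = 26.6208

26.6208


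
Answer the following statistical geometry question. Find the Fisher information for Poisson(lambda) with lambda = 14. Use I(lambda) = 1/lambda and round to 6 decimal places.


Fisher information for Poisson: I(lambda) = 1/lambda.
lambda = 14.
I(lambda) = 1/14 = 0.071429

0.071429


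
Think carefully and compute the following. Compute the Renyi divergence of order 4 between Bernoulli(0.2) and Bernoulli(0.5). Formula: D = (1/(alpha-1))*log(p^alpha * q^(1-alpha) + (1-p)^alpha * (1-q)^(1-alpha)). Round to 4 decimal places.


Renyi divergence of order alpha between Bernoulli distributions:
D = (1/(alpha-1))*log(p^alpha * q^(1-alpha) + (1-p)^alpha * (1-q)^(1-alpha)).
alpha = 4, p = 0.2, q = 0.5.
p^alpha * q^(1-alpha) = 0.2^4 * 0.5^-3 = 0.0128.
(1-p)^alpha * (1-q)^(1-alpha) = 0.8^4 * 0.5^-3 = 3.2768.
sum = 0.0128 + 3.2768 = 3.2896.
D = (1/3)*log(3.2896) = 0.3969

0.3969


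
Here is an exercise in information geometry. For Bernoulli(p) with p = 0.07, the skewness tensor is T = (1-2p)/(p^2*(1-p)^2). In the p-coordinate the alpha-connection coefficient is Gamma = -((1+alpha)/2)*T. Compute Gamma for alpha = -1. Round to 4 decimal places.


Skewness (Amari-Chentsov) tensor: T = (1-2p)/(p^2*(1-p)^2).
p = 0.07, 1-2p = 0.86, p^2 = 0.0049, (1-p)^2 = 0.8649.
T = 0.86/(0.0049 * 0.8649) = 202.92543.
In the p-coordinate, Gamma^(alpha) = Gamma^(0) - (alpha/2)*T with Gamma^(0) = (1/2)*g'(p) = -T/2,
so Gamma^(alpha) = -((1+alpha)/2)*T.
alpha = -1, -(1+alpha)/2 = 0.0.
Gamma = 0.0 * 202.92543 = 0.0000

0.0000


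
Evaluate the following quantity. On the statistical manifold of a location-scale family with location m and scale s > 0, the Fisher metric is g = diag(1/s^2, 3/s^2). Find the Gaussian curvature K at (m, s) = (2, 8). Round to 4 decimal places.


The metric has the form g = (A dm^2 + B ds^2)/s^2 with A = 1, B = 3.
Substitute u = sqrt(A/B)*m: g = B*(du^2 + ds^2)/s^2, i.e. B times the
Poincare upper half-plane metric, which has constant Gaussian curvature -1.
Scaling a 2D metric by a constant c divides the Gaussian curvature by c,
so K = -1/B = -1/(3) = -0.3333 everywhere (the point (m, s) = (2, 8) is irrelevant:
the curvature is constant).
The requested Gaussian curvature is K = -0.3333.

-0.3333


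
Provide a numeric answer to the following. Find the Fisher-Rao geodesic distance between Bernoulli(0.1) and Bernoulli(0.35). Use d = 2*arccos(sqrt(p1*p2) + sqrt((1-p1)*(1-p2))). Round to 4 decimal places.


Geodesic distance on Bernoulli manifold:
d(p1,p2) = 2*arccos(sqrt(p1*p2) + sqrt((1-p1)*(1-p2))).
sqrt(p1*p2) = sqrt(0.1*0.35) = 0.187083.
sqrt((1-p1)*(1-p2)) = sqrt(0.9*0.65) = 0.764853.
arg = 0.187083 + 0.764853 = 0.951936.
d = 2*arccos(0.951936) = 0.6226

0.6226


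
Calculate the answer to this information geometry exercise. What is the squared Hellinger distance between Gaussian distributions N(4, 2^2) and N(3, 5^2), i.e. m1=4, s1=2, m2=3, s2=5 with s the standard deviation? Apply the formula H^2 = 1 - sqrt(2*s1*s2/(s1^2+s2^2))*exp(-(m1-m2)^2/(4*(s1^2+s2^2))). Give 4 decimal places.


Squared Hellinger distance for Gaussians:
H^2 = 1 - sqrt(2*s1*s2/(s1^2+s2^2)) * exp(-(m1-m2)^2/(4*(s1^2+s2^2))).
s1^2 = 4, s2^2 = 25, s1^2+s2^2 = 29.
sqrt(2*2*5/(29)) = 0.830455.
(m1-m2)^2 = (1)^2 = 1.
exp(-1/(4*29)) = exp(-0.008621) = 0.991416.
H^2 = 1 - 0.830455*0.991416 = 0.1767

0.1767


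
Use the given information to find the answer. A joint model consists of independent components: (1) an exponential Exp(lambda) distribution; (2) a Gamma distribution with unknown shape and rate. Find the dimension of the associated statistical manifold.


The dimension of a statistical manifold equals the number of free
(independent) real parameters of the model. For a product of independent
blocks the parameter counts add.
- exponential (lambda): 1.
- Gamma (shape, rate): 2.
Total = 1 + 2 = 3.
Dimension = 3

3


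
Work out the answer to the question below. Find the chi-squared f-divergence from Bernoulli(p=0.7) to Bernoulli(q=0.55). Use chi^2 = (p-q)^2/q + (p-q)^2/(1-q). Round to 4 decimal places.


Chi-squared divergence between Bernoulli distributions:
chi^2 = (p-q)^2/q + (p-q)^2/(1-q).
p = 0.7, q = 0.55, p-q = 0.15.
(p-q)^2 = 0.0225.
term1 = 0.0225/0.55 = 0.040909.
term2 = 0.0225/0.45 = 0.05.
chi^2 = 0.040909 + 0.05 = 0.0909

0.0909


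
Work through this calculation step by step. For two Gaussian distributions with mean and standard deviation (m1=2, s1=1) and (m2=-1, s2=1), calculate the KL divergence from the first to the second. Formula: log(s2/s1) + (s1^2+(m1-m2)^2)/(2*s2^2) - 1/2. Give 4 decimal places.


KL divergence between normal distributions:
KL = log(s2/s1) + (s1^2 + (m1-m2)^2)/(2*s2^2) - 1/2.
log(1/1) = 0.0.
(1^2 + (2--1)^2)/(2*1^2) = (1 + 9)/2 = 5.0.
KL = 0.0 + 5.0 - 0.5 = 4.5000

4.5000


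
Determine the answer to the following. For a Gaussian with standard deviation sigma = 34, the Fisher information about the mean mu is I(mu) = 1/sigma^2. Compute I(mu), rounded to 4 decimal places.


The Fisher information for the mean of a normal distribution is I(mu) = 1/sigma^2.
sigma = 34, so sigma^2 = 1156.
I(mu) = 1/1156 = 0.0009

0.0009


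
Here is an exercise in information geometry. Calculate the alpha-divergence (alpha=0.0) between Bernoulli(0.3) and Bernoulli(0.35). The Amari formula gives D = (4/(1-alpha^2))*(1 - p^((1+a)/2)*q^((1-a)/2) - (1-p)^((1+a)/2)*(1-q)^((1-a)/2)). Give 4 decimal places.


Amari alpha-divergence:
D = (4/(1-alpha^2))*(1 - p^((1+a)/2)*q^((1-a)/2) - (1-p)^((1+a)/2)*(1-q)^((1-a)/2)).
alpha = 0.0, p = 0.3, q = 0.35.
e1 = (1+alpha)/2 = 0.5, e2 = (1-alpha)/2 = 0.5.
t1 = p^e1 * q^e2 = 0.3^0.5 * 0.35^0.5 = 0.324037.
t2 = (1-p)^e1 * (1-q)^e2 = 0.7^0.5 * 0.65^0.5 = 0.674537.
4/(1-alpha^2) = 4.0.
D = 4.0*(1 - 0.324037 - 0.674537) = 0.0057

0.0057


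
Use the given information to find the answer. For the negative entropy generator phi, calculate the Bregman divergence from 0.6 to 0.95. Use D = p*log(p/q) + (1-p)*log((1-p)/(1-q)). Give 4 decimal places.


Bregman divergence with negative entropy generator:
D = p*log(p/q) + (1-p)*log((1-p)/(1-q)).
p = 0.6, q = 0.95.
p*log(p/q) = 0.6*log(0.6/0.95) = -0.275719.
(1-p)*log((1-p)/(1-q)) = 0.4*log(0.4/0.05) = 0.831777.
D = -0.275719 + 0.831777 = 0.5561

0.5561


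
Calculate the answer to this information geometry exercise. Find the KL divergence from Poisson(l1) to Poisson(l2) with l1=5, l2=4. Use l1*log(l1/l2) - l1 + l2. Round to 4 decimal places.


KL divergence for Poisson:
KL = l1*log(l1/l2) - l1 + l2.
l1 = 5, l2 = 4.
log(5/4) = 0.223144.
l1*log(l1/l2) = 5 * 0.223144 = 1.115718.
KL = 1.115718 - 5 + 4 = 0.1157

0.1157


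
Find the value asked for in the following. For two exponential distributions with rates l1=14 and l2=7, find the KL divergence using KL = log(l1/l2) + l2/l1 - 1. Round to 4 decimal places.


KL divergence for exponential family:
KL = log(l1/l2) + l2/l1 - 1.
log(14/7) = 0.693147.
7/14 = 0.5.
KL = 0.693147 + 0.5 - 1 = 0.1931

0.1931


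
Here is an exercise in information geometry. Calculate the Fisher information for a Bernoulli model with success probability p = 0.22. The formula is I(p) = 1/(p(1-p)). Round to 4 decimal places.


For Bernoulli(p), Fisher information is I(p) = 1/(p*(1-p)).
p = 0.22, 1-p = 0.78.
p*(1-p) = 0.1716.
I(p) = 1/0.1716 = 5.8275

5.8275


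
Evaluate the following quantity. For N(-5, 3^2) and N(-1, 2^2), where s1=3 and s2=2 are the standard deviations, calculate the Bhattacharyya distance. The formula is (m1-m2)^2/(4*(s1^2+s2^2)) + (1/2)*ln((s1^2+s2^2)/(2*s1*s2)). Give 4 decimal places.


Bhattacharyya distance between two Gaussians:
DB = (m1-m2)^2/(4*(s1^2+s2^2)) + (1/2)*ln((s1^2+s2^2)/(2*s1*s2)).
(m1-m2)^2 = (-4)^2 = 16.
s1^2+s2^2 = 9 + 4 = 13.
term1 = 16/52 = 0.307692.
term2 = 0.5*ln(13/12.0) = 0.040021.
DB = 0.307692 + 0.040021 = 0.3477

0.3477


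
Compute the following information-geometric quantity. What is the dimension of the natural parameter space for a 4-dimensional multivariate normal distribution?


Exponential family dimension calculation:
For 4-dim MVN: mean has 4 params, covariance has 4*5/2 = 10 unique entries.
Total dim = 4 + 10 = 14.

14


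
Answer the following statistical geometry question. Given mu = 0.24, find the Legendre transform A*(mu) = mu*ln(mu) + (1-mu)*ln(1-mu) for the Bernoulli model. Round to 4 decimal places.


Legendre transform for Bernoulli:
A*(mu) = mu*log(mu) + (1-mu)*log(1-mu).
mu = 0.24, 1-mu = 0.76.
mu*log(mu) = 0.24*log(0.24) = -0.342508.
(1-mu)*log(1-mu) = 0.76*log(0.76) = -0.208572.
A* = -0.342508 + -0.208572 = -0.5511

-0.5511


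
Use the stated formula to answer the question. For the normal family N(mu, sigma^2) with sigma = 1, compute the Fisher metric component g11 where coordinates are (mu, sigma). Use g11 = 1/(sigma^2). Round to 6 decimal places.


For the 2-parameter normal family, the Fisher metric has:
  g11 = 1/sigma^2, g22 = 2/sigma^2.
sigma = 1, sigma^2 = 1.
g11 = 1.000000

1.000000


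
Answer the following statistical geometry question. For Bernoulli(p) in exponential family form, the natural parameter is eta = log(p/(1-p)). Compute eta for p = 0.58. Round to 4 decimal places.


Natural parameter for Bernoulli: eta = log(p/(1-p)).
p = 0.58, 1-p = 0.42.
p/(1-p) = 1.380952.
eta = log(1.380952) = 0.3228

0.3228


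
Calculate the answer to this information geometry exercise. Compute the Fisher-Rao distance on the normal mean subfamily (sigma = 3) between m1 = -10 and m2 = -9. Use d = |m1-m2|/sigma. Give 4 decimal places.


On the fixed-variance normal subfamily, geodesic distance = |m1-m2|/sigma.
|-10 - -9| = 1.
sigma = 3.
d = 1/3 = 0.3333

0.3333


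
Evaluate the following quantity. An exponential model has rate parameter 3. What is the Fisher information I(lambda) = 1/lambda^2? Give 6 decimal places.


Fisher information for exponential: I(lambda) = 1/lambda^2.
lambda = 3, lambda^2 = 9.
I = 1/9 = 0.111111

0.111111


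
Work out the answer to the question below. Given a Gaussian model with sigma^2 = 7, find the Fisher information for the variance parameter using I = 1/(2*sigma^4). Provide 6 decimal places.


Fisher information for variance: I(sigma^2) = 1/(2*sigma^4).
sigma^2 = 7, so sigma^4 = 49.
I = 1/(2*49) = 1/98 = 0.010204

0.010204


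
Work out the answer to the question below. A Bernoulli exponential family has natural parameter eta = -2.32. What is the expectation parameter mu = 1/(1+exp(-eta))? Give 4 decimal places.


Dual coordinate (expectation parameter) for Bernoulli:
mu = 1/(1+exp(-eta)).
eta = -2.32.
exp(-eta) = exp(2.32) = 10.175674.
mu = 1/(1+10.175674) = 0.0895

0.0895


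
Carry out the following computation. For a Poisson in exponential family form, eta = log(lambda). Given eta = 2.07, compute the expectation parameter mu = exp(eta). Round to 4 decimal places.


Expectation parameter for Poisson exponential family:
mu = exp(eta).
eta = 2.07.
mu = exp(2.07) = 7.9248

7.9248


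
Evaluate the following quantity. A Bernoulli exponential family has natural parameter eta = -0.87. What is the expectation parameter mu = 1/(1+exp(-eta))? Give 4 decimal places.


Dual coordinate (expectation parameter) for Bernoulli:
mu = 1/(1+exp(-eta)).
eta = -0.87.
exp(-eta) = exp(0.87) = 2.386911.
mu = 1/(1+2.386911) = 0.2953

0.2953


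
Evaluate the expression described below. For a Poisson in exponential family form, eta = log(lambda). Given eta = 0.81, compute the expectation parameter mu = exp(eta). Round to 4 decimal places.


Expectation parameter for Poisson exponential family:
mu = exp(eta).
eta = 0.81.
mu = exp(0.81) = 2.2479

2.2479


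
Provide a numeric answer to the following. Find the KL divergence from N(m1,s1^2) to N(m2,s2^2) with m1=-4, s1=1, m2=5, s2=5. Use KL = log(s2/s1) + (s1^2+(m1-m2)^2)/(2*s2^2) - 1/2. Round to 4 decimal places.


KL divergence between normal distributions:
KL = log(s2/s1) + (s1^2 + (m1-m2)^2)/(2*s2^2) - 1/2.
log(5/1) = 1.609438.
(1^2 + (-4-5)^2)/(2*5^2) = (1 + 81)/50 = 1.64.
KL = 1.609438 + 1.64 - 0.5 = 2.7494

2.7494


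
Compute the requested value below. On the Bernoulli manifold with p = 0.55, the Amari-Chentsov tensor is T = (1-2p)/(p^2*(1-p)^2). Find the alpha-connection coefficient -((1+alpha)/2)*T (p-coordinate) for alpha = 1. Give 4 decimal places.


Skewness (Amari-Chentsov) tensor: T = (1-2p)/(p^2*(1-p)^2).
p = 0.55, 1-2p = -0.1, p^2 = 0.3025, (1-p)^2 = 0.2025.
T = -0.1/(0.3025 * 0.2025) = -1.632486.
In the p-coordinate, Gamma^(alpha) = Gamma^(0) - (alpha/2)*T with Gamma^(0) = (1/2)*g'(p) = -T/2,
so Gamma^(alpha) = -((1+alpha)/2)*T.
alpha = 1, -(1+alpha)/2 = -1.0.
Gamma = -1.0 * -1.632486 = 1.6325

1.6325


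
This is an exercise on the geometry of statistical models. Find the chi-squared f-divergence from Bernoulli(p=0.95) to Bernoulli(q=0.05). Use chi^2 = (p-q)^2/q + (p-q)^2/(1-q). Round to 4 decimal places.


Chi-squared divergence between Bernoulli distributions:
chi^2 = (p-q)^2/q + (p-q)^2/(1-q).
p = 0.95, q = 0.05, p-q = 0.9.
(p-q)^2 = 0.81.
term1 = 0.81/0.05 = 16.2.
term2 = 0.81/0.95 = 0.852632.
chi^2 = 16.2 + 0.852632 = 17.0526

17.0526


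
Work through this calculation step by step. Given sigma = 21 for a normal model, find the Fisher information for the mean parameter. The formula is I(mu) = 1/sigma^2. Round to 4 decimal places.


The Fisher information for the mean of a normal distribution is I(mu) = 1/sigma^2.
sigma = 21, so sigma^2 = 441.
I(mu) = 1/441 = 0.0023

0.0023


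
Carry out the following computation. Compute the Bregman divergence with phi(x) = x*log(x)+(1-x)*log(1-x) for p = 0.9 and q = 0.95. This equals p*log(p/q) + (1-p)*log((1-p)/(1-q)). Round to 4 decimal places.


Bregman divergence with negative entropy generator:
D = p*log(p/q) + (1-p)*log((1-p)/(1-q)).
p = 0.9, q = 0.95.
p*log(p/q) = 0.9*log(0.9/0.95) = -0.04866.
(1-p)*log((1-p)/(1-q)) = 0.1*log(0.1/0.05) = 0.069315.
D = -0.04866 + 0.069315 = 0.0207

0.0207


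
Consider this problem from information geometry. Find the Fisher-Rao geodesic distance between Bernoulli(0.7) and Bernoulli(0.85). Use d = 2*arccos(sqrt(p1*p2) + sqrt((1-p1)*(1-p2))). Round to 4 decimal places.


Geodesic distance on Bernoulli manifold:
d(p1,p2) = 2*arccos(sqrt(p1*p2) + sqrt((1-p1)*(1-p2))).
sqrt(p1*p2) = sqrt(0.7*0.85) = 0.771362.
sqrt((1-p1)*(1-p2)) = sqrt(0.3*0.15) = 0.212132.
arg = 0.771362 + 0.212132 = 0.983494.
d = 2*arccos(0.983494) = 0.3639

0.3639


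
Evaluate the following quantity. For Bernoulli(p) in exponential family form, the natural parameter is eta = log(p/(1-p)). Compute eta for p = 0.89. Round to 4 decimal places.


Natural parameter for Bernoulli: eta = log(p/(1-p)).
p = 0.89, 1-p = 0.11.
p/(1-p) = 8.090909.
eta = log(8.090909) = 2.0907

2.0907


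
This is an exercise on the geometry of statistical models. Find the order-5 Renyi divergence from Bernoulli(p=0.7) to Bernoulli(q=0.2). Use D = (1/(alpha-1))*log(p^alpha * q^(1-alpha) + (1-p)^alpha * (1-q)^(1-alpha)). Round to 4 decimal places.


Renyi divergence of order alpha between Bernoulli distributions:
D = (1/(alpha-1))*log(p^alpha * q^(1-alpha) + (1-p)^alpha * (1-q)^(1-alpha)).
alpha = 5, p = 0.7, q = 0.2.
p^alpha * q^(1-alpha) = 0.7^5 * 0.2^-4 = 105.04375.
(1-p)^alpha * (1-q)^(1-alpha) = 0.3^5 * 0.8^-4 = 0.005933.
sum = 105.04375 + 0.005933 = 105.049683.
D = (1/4)*log(105.049683) = 1.1636

1.1636


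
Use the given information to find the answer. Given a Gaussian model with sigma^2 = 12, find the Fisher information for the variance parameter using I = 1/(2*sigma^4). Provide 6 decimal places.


Fisher information for variance: I(sigma^2) = 1/(2*sigma^4).
sigma^2 = 12, so sigma^4 = 144.
I = 1/(2*144) = 1/288 = 0.003472

0.003472


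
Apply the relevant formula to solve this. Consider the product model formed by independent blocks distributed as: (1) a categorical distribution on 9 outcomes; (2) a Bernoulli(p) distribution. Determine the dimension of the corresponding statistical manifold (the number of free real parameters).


The dimension of a statistical manifold equals the number of free
(independent) real parameters of the model. For a product of independent
blocks the parameter counts add.
- categorical on 9 outcomes (probabilities sum to 1): 9-1 = 8.
- Bernoulli (p): 1.
Total = 8 + 1 = 9.
Dimension = 9

9


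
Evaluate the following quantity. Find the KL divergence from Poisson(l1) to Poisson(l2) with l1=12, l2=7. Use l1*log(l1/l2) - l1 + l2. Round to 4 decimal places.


KL divergence for Poisson:
KL = l1*log(l1/l2) - l1 + l2.
l1 = 12, l2 = 7.
log(12/7) = 0.538997.
l1*log(l1/l2) = 12 * 0.538997 = 6.467958.
KL = 6.467958 - 12 + 7 = 1.4680

1.4680


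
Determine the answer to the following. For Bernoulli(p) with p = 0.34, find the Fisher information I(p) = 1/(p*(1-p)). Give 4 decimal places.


For Bernoulli(p), Fisher information is I(p) = 1/(p*(1-p)).
p = 0.34, 1-p = 0.66.
p*(1-p) = 0.2244.
I(p) = 1/0.2244 = 4.4563

4.4563


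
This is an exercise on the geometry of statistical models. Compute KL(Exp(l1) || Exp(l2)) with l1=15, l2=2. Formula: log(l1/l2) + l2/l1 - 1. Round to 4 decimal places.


KL divergence for exponential family:
KL = log(l1/l2) + l2/l1 - 1.
log(15/2) = 2.014903.
2/15 = 0.133333.
KL = 2.014903 + 0.133333 - 1 = 1.1482

1.1482


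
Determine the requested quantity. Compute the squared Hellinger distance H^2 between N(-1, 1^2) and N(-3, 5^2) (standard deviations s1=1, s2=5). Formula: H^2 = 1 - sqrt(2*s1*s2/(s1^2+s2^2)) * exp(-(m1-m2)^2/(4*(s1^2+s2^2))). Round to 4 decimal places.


Squared Hellinger distance for Gaussians:
H^2 = 1 - sqrt(2*s1*s2/(s1^2+s2^2)) * exp(-(m1-m2)^2/(4*(s1^2+s2^2))).
s1^2 = 1, s2^2 = 25, s1^2+s2^2 = 26.
sqrt(2*1*5/(26)) = 0.620174.
(m1-m2)^2 = (2)^2 = 4.
exp(-4/(4*26)) = exp(-0.038462) = 0.962269.
H^2 = 1 - 0.620174*0.962269 = 0.4032

0.4032


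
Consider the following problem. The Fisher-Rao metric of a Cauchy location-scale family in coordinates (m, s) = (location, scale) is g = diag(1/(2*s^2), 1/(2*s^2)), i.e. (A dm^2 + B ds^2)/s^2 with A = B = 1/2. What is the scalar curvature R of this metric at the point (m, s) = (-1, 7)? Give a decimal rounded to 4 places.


The metric has the form g = (A dm^2 + B ds^2)/s^2 with A = 1/2, B = 1/2.
Substitute u = sqrt(A/B)*m: g = B*(du^2 + ds^2)/s^2, i.e. B times the
Poincare upper half-plane metric, which has constant Gaussian curvature -1.
Scaling a 2D metric by a constant c divides the Gaussian curvature by c,
so K = -1/B = -1/(1/2) = -2.0000 everywhere (the point (m, s) = (-1, 7) is irrelevant:
the curvature is constant).
Scalar curvature in dimension 2: R = 2K = -2/(1/2) = -4.0000.

-4.0000


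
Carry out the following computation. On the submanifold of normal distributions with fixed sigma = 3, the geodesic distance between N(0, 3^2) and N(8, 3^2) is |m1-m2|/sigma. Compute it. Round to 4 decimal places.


On the fixed-variance normal subfamily, geodesic distance = |m1-m2|/sigma.
|0 - 8| = 8.
sigma = 3.
d = 8/3 = 2.6667

2.6667


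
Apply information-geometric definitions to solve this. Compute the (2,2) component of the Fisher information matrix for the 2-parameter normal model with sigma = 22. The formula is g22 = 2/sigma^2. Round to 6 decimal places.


For the 2-parameter normal family, the Fisher metric has:
  g11 = 1/sigma^2, g22 = 2/sigma^2.
sigma = 22, sigma^2 = 484.
g22 = 0.004132

0.004132


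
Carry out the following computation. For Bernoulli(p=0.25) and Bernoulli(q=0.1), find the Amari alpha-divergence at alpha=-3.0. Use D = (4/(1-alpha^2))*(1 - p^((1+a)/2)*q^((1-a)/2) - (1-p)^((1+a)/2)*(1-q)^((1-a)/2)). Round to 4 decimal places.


Amari alpha-divergence:
D = (4/(1-alpha^2))*(1 - p^((1+a)/2)*q^((1-a)/2) - (1-p)^((1+a)/2)*(1-q)^((1-a)/2)).
alpha = -3.0, p = 0.25, q = 0.1.
e1 = (1+alpha)/2 = -1.0, e2 = (1-alpha)/2 = 2.0.
t1 = p^e1 * q^e2 = 0.25^-1.0 * 0.1^2.0 = 0.04.
t2 = (1-p)^e1 * (1-q)^e2 = 0.75^-1.0 * 0.9^2.0 = 1.08.
4/(1-alpha^2) = -0.5.
D = -0.5*(1 - 0.04 - 1.08) = 0.0600

0.0600


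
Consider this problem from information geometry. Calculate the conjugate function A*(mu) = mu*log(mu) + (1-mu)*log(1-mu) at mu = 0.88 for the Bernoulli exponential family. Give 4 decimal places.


Legendre transform for Bernoulli:
A*(mu) = mu*log(mu) + (1-mu)*log(1-mu).
mu = 0.88, 1-mu = 0.12.
mu*log(mu) = 0.88*log(0.88) = -0.112493.
(1-mu)*log(1-mu) = 0.12*log(0.12) = -0.254432.
A* = -0.112493 + -0.254432 = -0.3669

-0.3669


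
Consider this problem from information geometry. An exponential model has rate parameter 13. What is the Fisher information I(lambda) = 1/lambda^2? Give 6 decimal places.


Fisher information for exponential: I(lambda) = 1/lambda^2.
lambda = 13, lambda^2 = 169.
I = 1/169 = 0.005917

0.005917


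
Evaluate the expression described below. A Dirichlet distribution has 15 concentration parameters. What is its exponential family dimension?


Exponential family dimension calculation:
Dirichlet with 15 components has 15 natural parameters.

15


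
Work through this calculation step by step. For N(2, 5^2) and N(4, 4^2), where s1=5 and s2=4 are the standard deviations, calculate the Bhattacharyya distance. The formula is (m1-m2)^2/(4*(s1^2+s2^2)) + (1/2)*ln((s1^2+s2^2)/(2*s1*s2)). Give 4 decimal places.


Bhattacharyya distance between two Gaussians:
DB = (m1-m2)^2/(4*(s1^2+s2^2)) + (1/2)*ln((s1^2+s2^2)/(2*s1*s2)).
(m1-m2)^2 = (-2)^2 = 4.
s1^2+s2^2 = 25 + 16 = 41.
term1 = 4/164 = 0.02439.
term2 = 0.5*ln(41/40.0) = 0.012346.
DB = 0.02439 + 0.012346 = 0.0367

0.0367


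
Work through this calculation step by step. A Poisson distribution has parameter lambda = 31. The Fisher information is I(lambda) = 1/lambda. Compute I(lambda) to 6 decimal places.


Fisher information for Poisson: I(lambda) = 1/lambda.
lambda = 31.
I(lambda) = 1/31 = 0.032258

0.032258


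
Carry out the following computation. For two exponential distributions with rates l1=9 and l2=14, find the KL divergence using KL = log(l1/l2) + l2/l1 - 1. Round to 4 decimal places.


KL divergence for exponential family:
KL = log(l1/l2) + l2/l1 - 1.
log(9/14) = -0.441833.
14/9 = 1.555556.
KL = -0.441833 + 1.555556 - 1 = 0.1137

0.1137


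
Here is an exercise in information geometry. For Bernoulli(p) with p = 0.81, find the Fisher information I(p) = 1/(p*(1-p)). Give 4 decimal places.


For Bernoulli(p), Fisher information is I(p) = 1/(p*(1-p)).
p = 0.81, 1-p = 0.19.
p*(1-p) = 0.1539.
I(p) = 1/0.1539 = 6.4977

6.4977


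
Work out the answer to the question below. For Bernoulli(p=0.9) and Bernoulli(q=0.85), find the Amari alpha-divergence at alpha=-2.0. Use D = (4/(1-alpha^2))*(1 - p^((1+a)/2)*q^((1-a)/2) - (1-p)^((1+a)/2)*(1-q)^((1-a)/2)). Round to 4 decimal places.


Amari alpha-divergence:
D = (4/(1-alpha^2))*(1 - p^((1+a)/2)*q^((1-a)/2) - (1-p)^((1+a)/2)*(1-q)^((1-a)/2)).
alpha = -2.0, p = 0.9, q = 0.85.
e1 = (1+alpha)/2 = -0.5, e2 = (1-alpha)/2 = 1.5.
t1 = p^e1 * q^e2 = 0.9^-0.5 * 0.85^1.5 = 0.826052.
t2 = (1-p)^e1 * (1-q)^e2 = 0.1^-0.5 * 0.15^1.5 = 0.183712.
4/(1-alpha^2) = -1.333333.
D = -1.333333*(1 - 0.826052 - 0.183712) = 0.0130

0.0130


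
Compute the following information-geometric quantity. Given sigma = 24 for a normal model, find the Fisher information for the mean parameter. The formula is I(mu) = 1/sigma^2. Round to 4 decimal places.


The Fisher information for the mean of a normal distribution is I(mu) = 1/sigma^2.
sigma = 24, so sigma^2 = 576.
I(mu) = 1/576 = 0.0017

0.0017


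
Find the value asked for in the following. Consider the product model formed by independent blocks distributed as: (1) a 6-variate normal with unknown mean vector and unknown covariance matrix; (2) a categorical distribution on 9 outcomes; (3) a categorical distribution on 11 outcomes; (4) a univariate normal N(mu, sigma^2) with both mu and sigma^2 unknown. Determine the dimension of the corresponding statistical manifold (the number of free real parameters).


The dimension of a statistical manifold equals the number of free
(independent) real parameters of the model. For a product of independent
blocks the parameter counts add.
- 6-variate normal: 6 (mean) + 6*7/2 = 21 (symmetric covariance) = 27.
- categorical on 9 outcomes (probabilities sum to 1): 9-1 = 8.
- categorical on 11 outcomes (probabilities sum to 1): 11-1 = 10.
- normal (mu, sigma^2): 2.
Total = 27 + 8 + 10 + 2 = 47.
Dimension = 47

47


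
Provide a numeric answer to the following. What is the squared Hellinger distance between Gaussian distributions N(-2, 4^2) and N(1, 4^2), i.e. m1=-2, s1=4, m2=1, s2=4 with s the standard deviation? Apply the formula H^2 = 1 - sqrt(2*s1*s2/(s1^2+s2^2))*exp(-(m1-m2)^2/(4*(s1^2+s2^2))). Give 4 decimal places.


Squared Hellinger distance for Gaussians:
H^2 = 1 - sqrt(2*s1*s2/(s1^2+s2^2)) * exp(-(m1-m2)^2/(4*(s1^2+s2^2))).
s1^2 = 16, s2^2 = 16, s1^2+s2^2 = 32.
sqrt(2*4*4/(32)) = 1.0.
(m1-m2)^2 = (-3)^2 = 9.
exp(-9/(4*32)) = exp(-0.070312) = 0.932102.
H^2 = 1 - 1.0*0.932102 = 0.0679

0.0679


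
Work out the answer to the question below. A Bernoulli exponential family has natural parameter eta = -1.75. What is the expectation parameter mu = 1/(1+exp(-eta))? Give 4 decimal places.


Dual coordinate (expectation parameter) for Bernoulli:
mu = 1/(1+exp(-eta)).
eta = -1.75.
exp(-eta) = exp(1.75) = 5.754603.
mu = 1/(1+5.754603) = 0.1480

0.1480


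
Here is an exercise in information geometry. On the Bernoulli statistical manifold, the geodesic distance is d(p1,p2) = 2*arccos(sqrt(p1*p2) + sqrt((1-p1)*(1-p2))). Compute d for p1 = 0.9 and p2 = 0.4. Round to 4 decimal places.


Geodesic distance on Bernoulli manifold:
d(p1,p2) = 2*arccos(sqrt(p1*p2) + sqrt((1-p1)*(1-p2))).
sqrt(p1*p2) = sqrt(0.9*0.4) = 0.6.
sqrt((1-p1)*(1-p2)) = sqrt(0.1*0.6) = 0.244949.
arg = 0.6 + 0.244949 = 0.844949.
d = 2*arccos(0.844949) = 1.1287

1.1287


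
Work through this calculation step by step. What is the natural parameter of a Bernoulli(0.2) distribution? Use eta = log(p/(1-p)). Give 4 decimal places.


Natural parameter for Bernoulli: eta = log(p/(1-p)).
p = 0.2, 1-p = 0.8.
p/(1-p) = 0.25.
eta = log(0.25) = -1.3863

-1.3863


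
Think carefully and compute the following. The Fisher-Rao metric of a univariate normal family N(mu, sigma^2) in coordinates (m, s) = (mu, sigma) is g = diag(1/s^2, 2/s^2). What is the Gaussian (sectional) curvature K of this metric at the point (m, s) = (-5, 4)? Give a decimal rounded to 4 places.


The metric has the form g = (A dm^2 + B ds^2)/s^2 with A = 1, B = 2.
Substitute u = sqrt(A/B)*m: g = B*(du^2 + ds^2)/s^2, i.e. B times the
Poincare upper half-plane metric, which has constant Gaussian curvature -1.
Scaling a 2D metric by a constant c divides the Gaussian curvature by c,
so K = -1/B = -1/(2) = -0.5000 everywhere (the point (m, s) = (-5, 4) is irrelevant:
the curvature is constant).
The requested Gaussian curvature is K = -0.5000.

-0.5000


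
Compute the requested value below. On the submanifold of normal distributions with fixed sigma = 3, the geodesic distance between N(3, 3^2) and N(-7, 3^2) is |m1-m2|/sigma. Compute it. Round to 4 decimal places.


On the fixed-variance normal subfamily, geodesic distance = |m1-m2|/sigma.
|3 - -7| = 10.
sigma = 3.
d = 10/3 = 3.3333

3.3333


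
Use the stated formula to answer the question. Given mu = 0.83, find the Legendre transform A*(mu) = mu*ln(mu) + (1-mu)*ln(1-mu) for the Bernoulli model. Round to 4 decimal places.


Legendre transform for Bernoulli:
A*(mu) = mu*log(mu) + (1-mu)*log(1-mu).
mu = 0.83, 1-mu = 0.17.
mu*log(mu) = 0.83*log(0.83) = -0.154654.
(1-mu)*log(1-mu) = 0.17*log(0.17) = -0.301233.
A* = -0.154654 + -0.301233 = -0.4559

-0.4559
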